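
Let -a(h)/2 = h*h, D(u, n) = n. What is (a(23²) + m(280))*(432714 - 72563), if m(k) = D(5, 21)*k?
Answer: -199452344102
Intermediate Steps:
m(k) = 21*k
a(h) = -2*h² (a(h) = -2*h*h = -2*h²)
(a(23²) + m(280))*(432714 - 72563) = (-2*(23²)² + 21*280)*(432714 - 72563) = (-2*529² + 5880)*360151 = (-2*279841 + 5880)*360151 = (-559682 + 5880)*360151 = -553802*360151 = -199452344102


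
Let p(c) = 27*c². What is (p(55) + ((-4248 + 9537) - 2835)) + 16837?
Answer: 100966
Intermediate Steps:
(p(55) + ((-4248 + 9537) - 2835)) + 16837 = (27*55² + ((-4248 + 9537) - 2835)) + 16837 = (27*3025 + (5289 - 2835)) + 16837 = (81675 + 2454) + 16837 = 84129 + 16837 = 100966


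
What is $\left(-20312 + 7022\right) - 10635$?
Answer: $-23925$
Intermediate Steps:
$\left(-20312 + 7022\right) - 10635 = -13290 - 10635 = -23925$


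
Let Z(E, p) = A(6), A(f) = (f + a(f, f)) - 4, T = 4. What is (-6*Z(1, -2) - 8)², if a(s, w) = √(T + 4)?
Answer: 688 + 480*√2 ≈ 1366.8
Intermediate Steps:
a(s, w) = 2*√2 (a(s, w) = √(4 + 4) = √8 = 2*√2)
A(f) = -4 + f + 2*√2 (A(f) = (f + 2*√2) - 4 = -4 + f + 2*√2)
Z(E, p) = 2 + 2*√2 (Z(E, p) = -4 + 6 + 2*√2 = 2 + 2*√2)
(-6*Z(1, -2) - 8)² = (-6*(2 + 2*√2) - 8)² = ((-12 - 12*√2) - 8)² = (-20 - 12*√2)²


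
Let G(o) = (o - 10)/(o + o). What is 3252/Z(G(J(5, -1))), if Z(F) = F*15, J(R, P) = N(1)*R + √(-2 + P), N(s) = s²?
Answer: 2168*(√3 - 5*I)/(5*(√3 + 5*I)) ≈ -340.69 - 268.22*I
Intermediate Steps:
J(R, P) = R + √(-2 + P) (J(R, P) = 1²*R + √(-2 + P) = 1*R + √(-2 + P) = R + √(-2 + P))
G(o) = (-10 + o)/(2*o) (G(o) = (-10 + o)/((2*o)) = (-10 + o)*(1/(2*o)) = (-10 + o)/(2*o))
Z(F) = 15*F
3252/Z(G(J(5, -1))) = 3252/((15*((-10 + (5 + √(-2 - 1)))/(2*(5 + √(-2 - 1)))))) = 3252/((15*((-10 + (5 + √(-3)))/(2*(5 + √(-3)))))) = 3252/((15*((-10 + (5 + I*√3))/(2*(5 + I*√3))))) = 3252/((15*((-5 + I*√3)/(2*(5 + I*√3))))) = 3252/((15*(-5 + I*√3)/(2*(5 + I*√3)))) = 3252*(2*(5 + I*√3)/(15*(-5 + I*√3))) = 2168*(5 + I*√3)/(5*(-5 + I*√3))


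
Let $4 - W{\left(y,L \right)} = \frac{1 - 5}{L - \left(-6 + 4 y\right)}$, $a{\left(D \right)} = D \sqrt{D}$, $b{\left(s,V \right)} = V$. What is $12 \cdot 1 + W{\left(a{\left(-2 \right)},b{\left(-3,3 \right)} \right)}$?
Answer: $\frac{3380}{209} - \frac{32 i \sqrt{2}}{209} \approx 16.172 - 0.21653 i$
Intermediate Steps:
$a{\left(D \right)} = D^{\frac{3}{2}}$
$W{\left(y,L \right)} = 4 + \frac{4}{6 + L - 4 y}$ ($W{\left(y,L \right)} = 4 - \frac{1 - 5}{L - \left(-6 + 4 y\right)} = 4 - - \frac{4}{L - \left(-6 + 4 y\right)} = 4 - - \frac{4}{6 + L - 4 y} = 4 + \frac{4}{6 + L - 4 y}$)
$12 \cdot 1 + W{\left(a{\left(-2 \right)},b{\left(-3,3 \right)} \right)} = 12 \cdot 1 + \frac{4 \left(7 + 3 - 4 \left(-2\right)^{\frac{3}{2}}\right)}{6 + 3 - 4 \left(-2\right)^{\frac{3}{2}}} = 12 + \frac{4 \left(7 + 3 - 4 \left(- 2 i \sqrt{2}\right)\right)}{6 + 3 - 4 \left(- 2 i \sqrt{2}\right)} = 12 + \frac{4 \left(7 + 3 + 8 i \sqrt{2}\right)}{6 + 3 + 8 i \sqrt{2}} = 12 + \frac{4 \left(10 + 8 i \sqrt{2}\right)}{9 + 8 i \sqrt{2}}$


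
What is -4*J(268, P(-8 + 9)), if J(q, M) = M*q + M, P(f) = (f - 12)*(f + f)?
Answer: 23672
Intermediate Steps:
P(f) = 2*f*(-12 + f) (P(f) = (-12 + f)*(2*f) = 2*f*(-12 + f))
J(q, M) = M + M*q
-4*J(268, P(-8 + 9)) = -4*2*(-8 + 9)*(-12 + (-8 + 9))*(1 + 268) = -4*2*1*(-12 + 1)*269 = -4*2*1*(-11)*269 = -(-88)*269 = -4*(-5918) = 23672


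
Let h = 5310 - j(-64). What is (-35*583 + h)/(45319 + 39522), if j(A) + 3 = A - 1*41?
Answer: -14987/84841 ≈ -0.17665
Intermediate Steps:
j(A) = -44 + A (j(A) = -3 + (A - 1*41) = -3 + (A - 41) = -3 + (-41 + A) = -44 + A)
h = 5418 (h = 5310 - (-44 - 64) = 5310 - 1*(-108) = 5310 + 108 = 5418)
(-35*583 + h)/(45319 + 39522) = (-35*583 + 5418)/(45319 + 39522) = (-20405 + 5418)/84841 = -14987*1/84841 = -14987/84841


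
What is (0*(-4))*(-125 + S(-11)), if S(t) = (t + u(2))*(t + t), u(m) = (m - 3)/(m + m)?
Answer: 0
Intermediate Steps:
u(m) = (-3 + m)/(2*m) (u(m) = (-3 + m)/((2*m)) = (-3 + m)*(1/(2*m)) = (-3 + m)/(2*m))
S(t) = 2*t*(-¼ + t) (S(t) = (t + (½)*(-3 + 2)/2)*(t + t) = (t + (½)*(½)*(-1))*(2*t) = (t - ¼)*(2*t) = (-¼ + t)*(2*t) = 2*t*(-¼ + t))
(0*(-4))*(-125 + S(-11)) = (0*(-4))*(-125 + (½)*(-11)*(-1 + 4*(-11))) = 0*(-125 + (½)*(-11)*(-1 - 44)) = 0*(-125 + (½)*(-11)*(-45)) = 0*(-125 + 495/2) = 0*(245/2) = 0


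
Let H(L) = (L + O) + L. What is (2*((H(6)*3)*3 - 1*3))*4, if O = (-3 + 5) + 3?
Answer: 1200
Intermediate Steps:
O = 5 (O = 2 + 3 = 5)
H(L) = 5 + 2*L (H(L) = (L + 5) + L = (5 + L) + L = 5 + 2*L)
(2*((H(6)*3)*3 - 1*3))*4 = (2*(((5 + 2*6)*3)*3 - 1*3))*4 = (2*(((5 + 12)*3)*3 - 3))*4 = (2*((17*3)*3 - 3))*4 = (2*(51*3 - 3))*4 = (2*(153 - 3))*4 = (2*150)*4 = 300*4 = 1200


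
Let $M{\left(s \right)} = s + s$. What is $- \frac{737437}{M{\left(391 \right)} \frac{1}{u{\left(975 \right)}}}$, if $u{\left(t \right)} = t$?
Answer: $- \frac{719001075}{782} \approx -9.1944 \cdot 10^{5}$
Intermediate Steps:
$M{\left(s \right)} = 2 s$
$- \frac{737437}{M{\left(391 \right)} \frac{1}{u{\left(975 \right)}}} = - \frac{737437}{2 \cdot 391 \cdot \frac{1}{975}} = - \frac{737437}{782 \cdot \frac{1}{975}} = - \frac{737437}{\frac{782}{975}} = \left(-737437\right) \frac{975}{782} = - \frac{719001075}{782}$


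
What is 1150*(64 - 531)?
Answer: -537050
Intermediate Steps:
1150*(64 - 531) = 1150*(-467) = -537050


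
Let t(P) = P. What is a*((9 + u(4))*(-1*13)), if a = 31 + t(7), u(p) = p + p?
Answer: -8398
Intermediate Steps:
u(p) = 2*p
a = 38 (a = 31 + 7 = 38)
a*((9 + u(4))*(-1*13)) = 38*((9 + 2*4)*(-1*13)) = 38*((9 + 8)*(-13)) = 38*(17*(-13)) = 38*(-221) = -8398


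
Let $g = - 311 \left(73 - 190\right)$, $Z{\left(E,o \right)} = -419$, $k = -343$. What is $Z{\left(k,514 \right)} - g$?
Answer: $-36806$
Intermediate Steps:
$g = 36387$ ($g = \left(-311\right) \left(-117\right) = 36387$)
$Z{\left(k,514 \right)} - g = -419 - 36387 = -36806$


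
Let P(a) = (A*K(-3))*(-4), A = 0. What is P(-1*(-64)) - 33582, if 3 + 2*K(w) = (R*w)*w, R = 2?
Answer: -33582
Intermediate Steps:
K(w) = -3/2 + w² (K(w) = -3/2 + ((2*w)*w)/2 = -3/2 + (2*w²)/2 = -3/2 + w²)
P(a) = 0 (P(a) = (0*(-3/2 + (-3)²))*(-4) = (0*(-3/2 + 9))*(-4) = (0*(15/2))*(-4) = 0*(-4) = 0)
P(-1*(-64)) - 33582 = 0 - 33582 = -33582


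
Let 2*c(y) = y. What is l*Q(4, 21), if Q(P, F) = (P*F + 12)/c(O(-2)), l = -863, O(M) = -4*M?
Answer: -20712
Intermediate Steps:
c(y) = y/2
Q(P, F) = 3 + F*P/4 (Q(P, F) = (P*F + 12)/(((-4*(-2))/2)) = (F*P + 12)/(((½)*8)) = (12 + F*P)/4 = (12 + F*P)*(¼) = 3 + F*P/4)
l*Q(4, 21) = -863*(3 + (¼)*21*4) = -863*(3 + 21) = -863*24 = -20712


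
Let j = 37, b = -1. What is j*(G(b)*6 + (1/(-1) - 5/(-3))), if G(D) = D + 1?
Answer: 74/3 ≈ 24.667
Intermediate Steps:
G(D) = 1 + D
j*(G(b)*6 + (1/(-1) - 5/(-3))) = 37*((1 - 1)*6 + (1/(-1) - 5/(-3))) = 37*(0*6 + (1*(-1) - 5*(-⅓))) = 37*(0 + (-1 + 5/3)) = 37*(0 + ⅔) = 37*(⅔) = 74/3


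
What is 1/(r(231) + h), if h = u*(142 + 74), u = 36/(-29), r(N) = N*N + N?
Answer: 29/1546392 ≈ 1.8753e-5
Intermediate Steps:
r(N) = N + N**2 (r(N) = N**2 + N = N + N**2)
u = -36/29 (u = 36*(-1/29) = -36/29 ≈ -1.2414)
h = -7776/29 (h = -36*(142 + 74)/29 = -36/29*216 = -7776/29 ≈ -268.14)
1/(r(231) + h) = 1/(231*(1 + 231) - 7776/29) = 1/(231*232 - 7776/29) = 1/(53592 - 7776/29) = 1/(1546392/29) = 29/1546392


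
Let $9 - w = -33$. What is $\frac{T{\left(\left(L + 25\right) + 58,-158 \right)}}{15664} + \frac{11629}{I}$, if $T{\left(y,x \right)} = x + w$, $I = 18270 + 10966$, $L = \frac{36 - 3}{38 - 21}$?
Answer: $\frac{5586415}{14311022} \approx 0.39036$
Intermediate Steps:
$L = \frac{33}{17} \approx 1.9412$
$w = 42$ ($w = 9 - -33 = 9 + 33 = 42$)
$I = 29236$
$T{\left(y,x \right)} = 42 + x$ ($T{\left(y,x \right)} = x + 42 = 42 + x$)
$\frac{T{\left(\left(L + 25\right) + 58,-158 \right)}}{15664} + \frac{11629}{I} = \frac{42 - 158}{15664} + \frac{11629}{29236} = \left(-116\right) \frac{1}{15664} + 11629 \cdot \frac{1}{29236} = - \frac{29}{3916} + \frac{11629}{29236} = \frac{5586415}{14311022}$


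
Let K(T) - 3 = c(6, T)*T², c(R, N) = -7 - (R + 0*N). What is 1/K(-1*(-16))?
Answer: -1/3325 ≈ -0.00030075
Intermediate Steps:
c(R, N) = -7 - R (c(R, N) = -7 - (R + 0) = -7 - R)
K(T) = 3 - 13*T² (K(T) = 3 + (-7 - 1*6)*T² = 3 + (-7 - 6)*T² = 3 - 13*T²)
1/K(-1*(-16)) = 1/(3 - 13*(-1*(-16))²) = 1/(3 - 13*16²) = 1/(3 - 13*256) = 1/(3 - 3328) = 1/(-3325) = -1/3325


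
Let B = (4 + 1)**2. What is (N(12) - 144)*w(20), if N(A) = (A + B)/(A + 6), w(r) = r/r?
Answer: -2555/18 ≈ -141.94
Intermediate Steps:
B = 25 (B = 5**2 = 25)
w(r) = 1
N(A) = (25 + A)/(6 + A) (N(A) = (A + 25)/(A + 6) = (25 + A)/(6 + A))
(N(12) - 144)*w(20) = ((25 + 12)/(6 + 12) - 144)*1 = (37/18 - 144)*1 = -2555/18*1 = -2555/18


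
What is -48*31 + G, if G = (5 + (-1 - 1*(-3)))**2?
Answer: -1439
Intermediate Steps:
G = 49 (G = (5 + (-1 + 3))**2 = (5 + 2)**2 = 7**2 = 49)
-48*31 + G = -48*31 + 49 = -1488 + 49 = -1439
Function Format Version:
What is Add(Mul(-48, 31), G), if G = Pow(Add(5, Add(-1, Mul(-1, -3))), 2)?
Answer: -1439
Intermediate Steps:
G = 49 (G = Pow(Add(5, Add(-1, 3)), 2) = Pow(Add(5, 2), 2) = Pow(7, 2) = 49)
Add(Mul(-48, 31), G) = Add(Mul(-48, 31), 49) = Add(-1488, 49) = -1439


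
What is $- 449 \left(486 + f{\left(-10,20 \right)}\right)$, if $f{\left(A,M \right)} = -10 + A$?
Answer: $-209234$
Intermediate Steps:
$- 449 \left(486 + f{\left(-10,20 \right)}\right) = - 449 \left(486 - 20\right) = \left(-449\right) 466 = -209234$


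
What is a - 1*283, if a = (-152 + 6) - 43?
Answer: -472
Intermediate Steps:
a = -189 (a = -146 - 43 = -189)
a - 1*283 = -189 - 1*283 = -189 - 283 = -472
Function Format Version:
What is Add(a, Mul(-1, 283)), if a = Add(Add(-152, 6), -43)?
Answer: -472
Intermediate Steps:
a = -189 (a = Add(-146, -43) = -189)
Add(a, Mul(-1, 283)) = Add(-189, Mul(-1, 283)) = Add(-189, -283) = -472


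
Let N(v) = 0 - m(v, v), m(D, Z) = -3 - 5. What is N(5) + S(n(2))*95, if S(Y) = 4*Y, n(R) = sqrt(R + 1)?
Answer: 8 + 380*sqrt(3) ≈ 666.18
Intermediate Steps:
n(R) = sqrt(1 + R)
m(D, Z) = -8
N(v) = 8 (N(v) = 0 - 1*(-8) = 0 + 8 = 8)
N(5) + S(n(2))*95 = 8 + (4*sqrt(1 + 2))*95 = 8 + (4*sqrt(3))*95 = 8 + 380*sqrt(3)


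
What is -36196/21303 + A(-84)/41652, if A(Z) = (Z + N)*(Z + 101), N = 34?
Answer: -84763519/49295142 ≈ -1.7195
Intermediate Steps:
A(Z) = (34 + Z)*(101 + Z) (A(Z) = (Z + 34)*(Z + 101) = (34 + Z)*(101 + Z))
-36196/21303 + A(-84)/41652 = -36196/21303 + (3434 + (-84)² + 135*(-84))/41652 = -36196*1/21303 + (3434 + 7056 - 11340)*(1/41652) = -36196/21303 - 850*1/41652 = -36196/21303 - 425/20826 = -84763519/49295142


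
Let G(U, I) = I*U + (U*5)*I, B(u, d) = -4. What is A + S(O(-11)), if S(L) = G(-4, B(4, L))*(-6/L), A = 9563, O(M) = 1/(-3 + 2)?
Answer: 10139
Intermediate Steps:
O(M) = -1 (O(M) = 1/(-1) = -1)
G(U, I) = 6*I*U (G(U, I) = I*U + (5*U)*I = I*U + 5*I*U = 6*I*U)
S(L) = -576/L (S(L) = (6*(-4)*(-4))*(-6/L) = 96*(-6/L) = -576/L)
A + S(O(-11)) = 9563 - 576/(-1) = 9563 - 576*(-1) = 9563 + 576 = 10139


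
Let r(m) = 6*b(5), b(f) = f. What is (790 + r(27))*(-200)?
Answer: -164000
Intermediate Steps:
r(m) = 30 (r(m) = 6*5 = 30)
(790 + r(27))*(-200) = (790 + 30)*(-200) = 820*(-200) = -164000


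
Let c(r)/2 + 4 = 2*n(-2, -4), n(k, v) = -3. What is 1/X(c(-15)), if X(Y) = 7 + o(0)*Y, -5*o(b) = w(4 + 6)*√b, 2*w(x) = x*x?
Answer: ⅐ ≈ 0.14286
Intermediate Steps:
w(x) = x²/2 (w(x) = (x*x)/2 = x²/2)
o(b) = -10*√b (o(b) = -(4 + 6)²/2*√b/5 = -(½)*10²*√b/5 = -(½)*100*√b/5 = -10*√b)
c(r) = -20 (c(r) = -8 + 2*(2*(-3)) = -8 + 2*(-6) = -8 - 12 = -20)
X(Y) = 7 (X(Y) = 7 + (-10*√0)*Y = 7 + (-10*0)*Y = 7 + 0*Y = 7 + 0 = 7)
1/X(c(-15)) = 1/7 = ⅐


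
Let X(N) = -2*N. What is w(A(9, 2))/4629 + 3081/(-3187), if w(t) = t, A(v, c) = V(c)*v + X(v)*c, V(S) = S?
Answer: -4773105/4917541 ≈ -0.97063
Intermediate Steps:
A(v, c) = -c*v (A(v, c) = c*v + (-2*v)*c = c*v - 2*c*v = -c*v)
w(A(9, 2))/4629 + 3081/(-3187) = -1*2*9/4629 + 3081/(-3187) = -18*1/4629 + 3081*(-1/3187) = -6/1543 - 3081/3187 = -4773105/4917541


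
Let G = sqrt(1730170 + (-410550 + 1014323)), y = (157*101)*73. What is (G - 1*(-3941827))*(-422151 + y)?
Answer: 2898858994070 + 2206230*sqrt(259327) ≈ 2.9000e+12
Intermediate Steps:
y = 1157561 (y = 15857*73 = 1157561)
G = 3*sqrt(259327) (G = sqrt(1730170 + 603773) = sqrt(2333943) = 3*sqrt(259327) ≈ 1527.7)
(G - 1*(-3941827))*(-422151 + y) = (3*sqrt(259327) - 1*(-3941827))*(-422151 + 1157561) = (3*sqrt(259327) + 3941827)*735410 = (3941827 + 3*sqrt(259327))*735410 = 2898858994070 + 2206230*sqrt(259327)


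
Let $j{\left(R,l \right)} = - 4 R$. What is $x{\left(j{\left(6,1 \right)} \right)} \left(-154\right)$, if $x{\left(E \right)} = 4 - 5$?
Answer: $154$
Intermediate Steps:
$x{\left(E \right)} = -1$ ($x{\left(E \right)} = 4 - 5 = -1$)
$x{\left(j{\left(6,1 \right)} \right)} \left(-154\right) = \left(-1\right) \left(-154\right) = 154$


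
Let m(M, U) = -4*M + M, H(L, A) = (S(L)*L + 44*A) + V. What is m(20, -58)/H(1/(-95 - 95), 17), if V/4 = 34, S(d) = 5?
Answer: -760/11197 ≈ -0.067875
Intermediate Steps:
V = 136 (V = 4*34 = 136)
H(L, A) = 136 + 5*L + 44*A (H(L, A) = (5*L + 44*A) + 136 = 136 + 5*L + 44*A)
m(M, U) = -3*M
m(20, -58)/H(1/(-95 - 95), 17) = (-3*20)/(136 + 5/(-95 - 95) + 44*17) = -60/(136 + 5/(-190) + 748) = -60/(136 + 5*(-1/190) + 748) = -60/(136 - 1/38 + 748) = -60/33591/38 = -60*38/33591 = -760/11197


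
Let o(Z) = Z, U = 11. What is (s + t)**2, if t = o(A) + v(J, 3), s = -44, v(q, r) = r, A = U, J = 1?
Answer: 900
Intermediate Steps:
A = 11
t = 14 (t = 11 + 3 = 14)
(s + t)**2 = (-44 + 14)**2 = (-30)**2 = 900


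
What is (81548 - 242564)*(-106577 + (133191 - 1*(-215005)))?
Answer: -38904524904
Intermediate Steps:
(81548 - 242564)*(-106577 + (133191 - 1*(-215005))) = -161016*(-106577 + (133191 + 215005)) = -161016*(-106577 + 348196) = -161016*241619 = -38904524904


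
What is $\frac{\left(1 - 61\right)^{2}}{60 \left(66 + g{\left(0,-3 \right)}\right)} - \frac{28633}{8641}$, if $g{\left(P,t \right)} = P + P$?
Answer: $- \frac{228553}{95051} \approx -2.4045$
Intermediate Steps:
$g{\left(P,t \right)} = 2 P$
$\frac{\left(1 - 61\right)^{2}}{60 \left(66 + g{\left(0,-3 \right)}\right)} - \frac{28633}{8641} = \frac{\left(1 - 61\right)^{2}}{60 \left(66 + 2 \cdot 0\right)} - \frac{28633}{8641} = \frac{\left(-60\right)^{2}}{60 \left(66 + 0\right)} - \frac{28633}{8641} = \frac{3600}{60 \cdot 66} - \frac{28633}{8641} = \frac{3600}{3960} - \frac{28633}{8641} = 3600 \cdot \frac{1}{3960} - \frac{28633}{8641} = \frac{10}{11} - \frac{28633}{8641} = - \frac{228553}{95051}$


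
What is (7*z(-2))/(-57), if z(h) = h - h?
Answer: 0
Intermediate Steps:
z(h) = 0
(7*z(-2))/(-57) = (7*0)/(-57) = 0*(-1/57) = 0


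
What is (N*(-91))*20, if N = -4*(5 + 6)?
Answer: 80080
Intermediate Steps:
N = -44 (N = -4*11 = -44)
(N*(-91))*20 = -44*(-91)*20 = 4004*20 = 80080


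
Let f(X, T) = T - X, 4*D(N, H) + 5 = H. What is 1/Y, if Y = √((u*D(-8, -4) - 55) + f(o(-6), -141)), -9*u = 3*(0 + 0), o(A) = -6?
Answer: -I*√190/190 ≈ -0.072548*I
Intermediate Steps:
D(N, H) = -5/4 + H/4
u = 0 (u = -(0 + 0)/3 = -0/3 = -⅑*0 = 0)
Y = I*√190 (Y = √((0*(-5/4 + (¼)*(-4)) - 55) + (-141 - 1*(-6))) = √((0*(-5/4 - 1) - 55) + (-141 + 6)) = √((0*(-9/4) - 55) - 135) = √((0 - 55) - 135) = √(-55 - 135) = √(-190) = I*√190 ≈ 13.784*I)
1/Y = 1/(I*√190) = -I*√190/190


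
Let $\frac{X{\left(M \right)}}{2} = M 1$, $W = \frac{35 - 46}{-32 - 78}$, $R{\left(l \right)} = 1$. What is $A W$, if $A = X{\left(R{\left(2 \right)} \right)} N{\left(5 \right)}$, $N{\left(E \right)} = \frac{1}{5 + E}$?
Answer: $\frac{1}{50} \approx 0.02$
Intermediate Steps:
$W = \frac{1}{10}$ ($W = - \frac{11}{-110} = \left(-11\right) \left(- \frac{1}{110}\right) = \frac{1}{10} \approx 0.1$)
$X{\left(M \right)} = 2 M$ ($X{\left(M \right)} = 2 M 1 = 2 M$)
$A = \frac{1}{5}$ ($A = \frac{2 \cdot 1}{5 + 5} = \frac{2}{10} = 2 \cdot \frac{1}{10} = \frac{1}{5} \approx 0.2$)
$A W = \frac{1}{5} \cdot \frac{1}{10} = \frac{1}{50}$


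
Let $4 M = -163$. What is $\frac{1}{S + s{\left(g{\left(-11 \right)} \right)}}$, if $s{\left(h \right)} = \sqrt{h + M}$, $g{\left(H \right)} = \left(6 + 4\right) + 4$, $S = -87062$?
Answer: $- \frac{348248}{30319167483} - \frac{2 i \sqrt{107}}{30319167483} \approx -1.1486 \cdot 10^{-5} - 6.8235 \cdot 10^{-10} i$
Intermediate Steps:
$M = - \frac{163}{4}$ ($M = \frac{1}{4} \left(-163\right) = - \frac{163}{4} \approx -40.75$)
$g{\left(H \right)} = 14$ ($g{\left(H \right)} = 10 + 4 = 14$)
$s{\left(h \right)} = \sqrt{- \frac{163}{4} + h}$ ($s{\left(h \right)} = \sqrt{h - \frac{163}{4}} = \sqrt{- \frac{163}{4} + h}$)
$\frac{1}{S + s{\left(g{\left(-11 \right)} \right)}} = \frac{1}{-87062 + \frac{\sqrt{-163 + 4 \cdot 14}}{2}} = \frac{1}{-87062 + \frac{\sqrt{-163 + 56}}{2}} = \frac{1}{-87062 + \frac{\sqrt{-107}}{2}} = \frac{1}{-87062 + \frac{i \sqrt{107}}{2}}$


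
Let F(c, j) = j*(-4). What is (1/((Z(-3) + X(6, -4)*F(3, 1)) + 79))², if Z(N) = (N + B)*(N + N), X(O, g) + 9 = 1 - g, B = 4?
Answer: 1/7921 ≈ 0.00012625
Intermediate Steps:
F(c, j) = -4*j
X(O, g) = -8 - g (X(O, g) = -9 + (1 - g) = -8 - g)
Z(N) = 2*N*(4 + N) (Z(N) = (N + 4)*(N + N) = (4 + N)*(2*N) = 2*N*(4 + N))
(1/((Z(-3) + X(6, -4)*F(3, 1)) + 79))² = (1/((2*(-3)*(4 - 3) + (-8 - 1*(-4))*(-4*1)) + 79))² = (1/((2*(-3)*1 + (-8 + 4)*(-4)) + 79))² = (1/((-6 - 4*(-4)) + 79))² = (1/((-6 + 16) + 79))² = (1/(10 + 79))² = (1/89)² = 1/7921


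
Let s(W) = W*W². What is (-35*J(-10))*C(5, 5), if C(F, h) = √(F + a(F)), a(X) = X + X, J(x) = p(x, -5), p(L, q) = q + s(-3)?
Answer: 1120*√15 ≈ 4337.7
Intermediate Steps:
s(W) = W³
p(L, q) = -27 + q (p(L, q) = q + (-3)³ = q - 27 = -27 + q)
J(x) = -32 (J(x) = -27 - 5 = -32)
a(X) = 2*X
C(F, h) = √3*√F (C(F, h) = √(F + 2*F) = √(3*F) = √3*√F)
(-35*J(-10))*C(5, 5) = (-35*(-32))*(√3*√5) = 1120*√15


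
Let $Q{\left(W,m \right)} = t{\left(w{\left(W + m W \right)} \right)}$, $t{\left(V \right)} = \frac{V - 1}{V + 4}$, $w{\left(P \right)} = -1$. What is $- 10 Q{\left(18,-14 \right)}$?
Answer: $\frac{20}{3} \approx 6.6667$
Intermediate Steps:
$t{\left(V \right)} = \frac{-1 + V}{4 + V}$
$Q{\left(W,m \right)} = - \frac{2}{3}$ ($Q{\left(W,m \right)} = \frac{-1 - 1}{4 - 1} = \frac{1}{3} \left(-2\right) = - \frac{2}{3}$)
$- 10 Q{\left(18,-14 \right)} = \left(-10\right) \left(- \frac{2}{3}\right) = \frac{20}{3}$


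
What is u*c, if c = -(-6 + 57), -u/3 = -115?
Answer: -17595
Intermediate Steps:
u = 345 (u = -3*(-115) = 345)
c = -51 (c = -1*51 = -51)
u*c = 345*(-51) = -17595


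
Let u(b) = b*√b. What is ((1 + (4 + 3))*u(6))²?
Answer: 13824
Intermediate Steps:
u(b) = b^(3/2)
((1 + (4 + 3))*u(6))² = ((1 + (4 + 3))*6^(3/2))² = ((1 + 7)*(6*√6))² = (8*(6*√6))² = (48*√6)² = 13824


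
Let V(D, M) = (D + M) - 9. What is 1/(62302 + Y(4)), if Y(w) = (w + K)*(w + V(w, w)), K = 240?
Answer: 1/63034 ≈ 1.5864e-5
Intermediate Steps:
V(D, M) = -9 + D + M
Y(w) = (-9 + 3*w)*(240 + w) (Y(w) = (w + 240)*(w + (-9 + w + w)) = (240 + w)*(w + (-9 + 2*w)) = (240 + w)*(-9 + 3*w) = (-9 + 3*w)*(240 + w))
1/(62302 + Y(4)) = 1/(62302 + (-2160 + 3*4² + 711*4)) = 1/(62302 + (-2160 + 3*16 + 2844)) = 1/(62302 + (-2160 + 48 + 2844)) = 1/(62302 + 732) = 1/63034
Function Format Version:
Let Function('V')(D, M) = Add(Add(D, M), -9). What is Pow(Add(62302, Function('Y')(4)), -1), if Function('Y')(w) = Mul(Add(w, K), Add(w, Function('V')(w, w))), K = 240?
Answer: Rational(1, 63034) ≈ 1.5864e-5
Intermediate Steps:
Function('V')(D, M) = Add(-9, D, M)
Function('Y')(w) = Mul(Add(-9, Mul(3, w)), Add(240, w)) (Function('Y')(w) = Mul(Add(w, 240), Add(w, Add(-9, w, w))) = Mul(Add(240, w), Add(w, Add(-9, Mul(2, w)))) = Mul(Add(240, w), Add(-9, Mul(3, w))) = Mul(Add(-9, Mul(3, w)), Add(240, w)))
Pow(Add(62302, Function('Y')(4)), -1) = Pow(Add(62302, Add(-2160, Mul(3, Pow(4, 2)), Mul(711, 4))), -1) = Pow(Add(62302, Add(-2160, Mul(3, 16), 2844)), -1) = Pow(Add(62302, Add(-2160, 48, 2844)), -1) = Pow(Add(62302, 732), -1) = Pow(63034, -1) = Rational(1, 63034)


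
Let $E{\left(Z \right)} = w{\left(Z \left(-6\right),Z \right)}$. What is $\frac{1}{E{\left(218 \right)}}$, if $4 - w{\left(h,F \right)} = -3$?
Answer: $\frac{1}{7} \approx 0.14286$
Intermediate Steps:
$w{\left(h,F \right)} = 7$ ($w{\left(h,F \right)} = 4 - -3 = 4 + 3 = 7$)
$E{\left(Z \right)} = 7$
$\frac{1}{E{\left(218 \right)}} = \frac{1}{7}$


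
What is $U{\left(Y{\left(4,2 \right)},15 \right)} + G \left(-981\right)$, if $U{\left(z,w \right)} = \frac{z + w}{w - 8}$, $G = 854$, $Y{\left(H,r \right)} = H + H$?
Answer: $- \frac{5864395}{7} \approx -8.3777 \cdot 10^{5}$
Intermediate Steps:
$Y{\left(H,r \right)} = 2 H$
$U{\left(z,w \right)} = \frac{w + z}{-8 + w}$
$U{\left(Y{\left(4,2 \right)},15 \right)} + G \left(-981\right) = \frac{15 + 2 \cdot 4}{-8 + 15} + 854 \left(-981\right) = \frac{15 + 8}{7} - 837774 = \frac{1}{7} \cdot 23 - 837774 = \frac{23}{7} - 837774 = - \frac{5864395}{7}$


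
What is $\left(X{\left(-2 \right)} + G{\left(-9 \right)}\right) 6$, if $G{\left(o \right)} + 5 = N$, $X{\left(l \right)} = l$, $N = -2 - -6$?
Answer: $-18$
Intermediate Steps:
$N = 4$ ($N = -2 + 6 = 4$)
$G{\left(o \right)} = -1$ ($G{\left(o \right)} = -5 + 4 = -1$)
$\left(X{\left(-2 \right)} + G{\left(-9 \right)}\right) 6 = \left(-2 - 1\right) 6 = \left(-3\right) 6 = -18$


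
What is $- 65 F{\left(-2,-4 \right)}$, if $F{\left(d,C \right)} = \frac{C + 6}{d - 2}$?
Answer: $\frac{65}{2} \approx 32.5$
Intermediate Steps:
$F{\left(d,C \right)} = \frac{6 + C}{-2 + d}$ ($F{\left(d,C \right)} = \frac{6 + C}{d + \left(-2 + 0\right)} = \frac{6 + C}{d - 2} = \frac{6 + C}{-2 + d}$)
$- 65 F{\left(-2,-4 \right)} = - 65 \frac{6 - 4}{-2 - 2} = - 65 \frac{1}{-4} \cdot 2 = - 65 \left(\left(- \frac{1}{4}\right) 2\right) = \left(-65\right) \left(- \frac{1}{2}\right) = \frac{65}{2}$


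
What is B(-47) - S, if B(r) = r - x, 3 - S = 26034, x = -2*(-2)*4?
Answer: 25968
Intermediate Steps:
x = 16 (x = 4*4 = 16)
S = -26031 (S = 3 - 1*26034 = 3 - 26034 = -26031)
B(r) = -16 + r (B(r) = r - 1*16 = r - 16 = -16 + r)
B(-47) - S = (-16 - 47) - 1*(-26031) = -63 + 26031 = 25968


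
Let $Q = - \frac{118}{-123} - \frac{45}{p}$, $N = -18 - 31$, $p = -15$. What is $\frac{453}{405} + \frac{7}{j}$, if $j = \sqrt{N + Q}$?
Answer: $\frac{151}{135} - \frac{7 i \sqrt{170355}}{2770} \approx 1.1185 - 1.043 i$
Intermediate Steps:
$N = -49$ ($N = -18 - 31 = -49$)
$Q = \frac{487}{123}$ ($Q = - \frac{118}{-123} - \frac{45}{-15} = \left(-118\right) \left(- \frac{1}{123}\right) - -3 = \frac{118}{123} + 3 = \frac{487}{123} \approx 3.9594$)
$j = \frac{2 i \sqrt{170355}}{123}$ ($j = \sqrt{-49 + \frac{487}{123}} = \sqrt{- \frac{5540}{123}} = \frac{2 i \sqrt{170355}}{123} \approx 6.7112 i$)
$\frac{453}{405} + \frac{7}{j} = \frac{453}{405} + \frac{7}{\frac{2}{123} i \sqrt{170355}} = 453 \cdot \frac{1}{405} + 7 \left(- \frac{i \sqrt{170355}}{2770}\right) = \frac{151}{135} - \frac{7 i \sqrt{170355}}{2770}$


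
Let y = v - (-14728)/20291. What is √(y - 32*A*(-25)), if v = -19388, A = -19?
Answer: 2*I*√3560108605145/20291 ≈ 185.98*I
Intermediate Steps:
y = -393387180/20291 (y = -19388 - (-14728)/20291 = -19388 - 1*(-14728/20291) = -19388 + 14728/20291 = -393387180/20291 ≈ -19387.)
√(y - 32*A*(-25)) = √(-393387180/20291 - 32*(-19)*(-25)) = √(-393387180/20291 + 608*(-25)) = √(-393387180/20291 - 15200) = √(-701810380/20291) = 2*I*√3560108605145/20291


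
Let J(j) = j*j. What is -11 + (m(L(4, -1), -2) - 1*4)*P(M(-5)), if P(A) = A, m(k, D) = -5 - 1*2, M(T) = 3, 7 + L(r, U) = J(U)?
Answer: -44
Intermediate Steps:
J(j) = j**2
L(r, U) = -7 + U**2
m(k, D) = -7 (m(k, D) = -5 - 2 = -7)
-11 + (m(L(4, -1), -2) - 1*4)*P(M(-5)) = -11 + (-7 - 1*4)*3 = -11 + (-7 - 4)*3 = -11 - 11*3 = -11 - 33 = -44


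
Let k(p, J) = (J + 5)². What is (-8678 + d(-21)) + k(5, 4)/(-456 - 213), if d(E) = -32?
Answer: -1942357/223 ≈ -8710.1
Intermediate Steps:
k(p, J) = (5 + J)²
(-8678 + d(-21)) + k(5, 4)/(-456 - 213) = (-8678 - 32) + (5 + 4)²/(-456 - 213) = -8710 + 9²/(-669) = -8710 + 81*(-1/669) = -8710 - 27/223 = -1942357/223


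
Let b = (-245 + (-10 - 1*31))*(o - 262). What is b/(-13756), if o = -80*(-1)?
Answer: -13013/3439 ≈ -3.7839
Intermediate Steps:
o = 80
b = 52052 (b = (-245 + (-10 - 1*31))*(80 - 262) = (-245 + (-10 - 31))*(-182) = (-245 - 41)*(-182) = -286*(-182) = 52052)
b/(-13756) = 52052/(-13756) = -1/13756*52052 = -13013/3439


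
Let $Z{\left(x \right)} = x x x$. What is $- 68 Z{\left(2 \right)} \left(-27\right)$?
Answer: $14688$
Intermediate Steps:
$Z{\left(x \right)} = x^{3}$ ($Z{\left(x \right)} = x^{2} x = x^{3}$)
$- 68 Z{\left(2 \right)} \left(-27\right) = - 68 \cdot 2^{3} \left(-27\right) = \left(-68\right) 8 \left(-27\right) = \left(-544\right) \left(-27\right) = 14688$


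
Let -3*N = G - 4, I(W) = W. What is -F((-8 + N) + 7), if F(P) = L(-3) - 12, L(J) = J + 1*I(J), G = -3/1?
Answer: 18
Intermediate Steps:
G = -3 (G = -3*1 = -3)
N = 7/3 (N = -(-3 - 4)/3 = -1/3*(-7) = 7/3 ≈ 2.3333)
L(J) = 2*J (L(J) = J + 1*J = J + J = 2*J)
F(P) = -18 (F(P) = 2*(-3) - 12 = -6 - 12 = -18)
-F((-8 + N) + 7) = -1*(-18) = 18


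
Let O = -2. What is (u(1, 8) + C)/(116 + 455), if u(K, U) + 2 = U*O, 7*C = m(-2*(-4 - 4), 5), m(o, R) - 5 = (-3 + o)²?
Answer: 48/3997 ≈ 0.012009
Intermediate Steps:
m(o, R) = 5 + (-3 + o)²
C = 174/7 (C = (5 + (-3 - 2*(-4 - 4))²)/7 = (5 + (-3 - 2*(-8))²)/7 = (5 + (-3 + 16)²)/7 = (5 + 13²)/7 = (5 + 169)/7 = (⅐)*174 = 174/7 ≈ 24.857)
u(K, U) = -2 - 2*U (u(K, U) = -2 + U*(-2) = -2 - 2*U)
(u(1, 8) + C)/(116 + 455) = ((-2 - 2*8) + 174/7)/(116 + 455) = ((-2 - 16) + 174/7)/571 = (-18 + 174/7)*(1/571) = (48/7)*(1/571) = 48/3997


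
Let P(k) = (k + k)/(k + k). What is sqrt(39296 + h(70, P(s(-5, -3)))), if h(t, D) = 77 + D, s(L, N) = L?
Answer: sqrt(39374) ≈ 198.43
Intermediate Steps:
P(k) = 1 (P(k) = (2*k)/((2*k)) = (2*k)*(1/(2*k)) = 1)
sqrt(39296 + h(70, P(s(-5, -3)))) = sqrt(39296 + (77 + 1)) = sqrt(39296 + 78) = sqrt(39374)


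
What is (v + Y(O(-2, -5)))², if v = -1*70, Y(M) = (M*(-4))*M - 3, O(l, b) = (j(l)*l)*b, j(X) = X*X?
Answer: 41899729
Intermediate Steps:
j(X) = X²
O(l, b) = b*l³ (O(l, b) = (l²*l)*b = l³*b = b*l³)
Y(M) = -3 - 4*M² (Y(M) = (-4*M)*M - 3 = -4*M² - 3 = -3 - 4*M²)
v = -70
(v + Y(O(-2, -5)))² = (-70 + (-3 - 4*(-5*(-2)³)²))² = (-70 + (-3 - 4*(-5*(-8))²))² = (-70 + (-3 - 4*40²))² = (-70 + (-3 - 4*1600))² = (-70 + (-3 - 6400))² = (-70 - 6403)² = (-6473)² = 41899729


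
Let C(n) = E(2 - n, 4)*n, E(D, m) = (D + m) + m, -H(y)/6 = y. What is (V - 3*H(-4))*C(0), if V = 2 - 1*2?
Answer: 0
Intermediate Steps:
H(y) = -6*y
E(D, m) = D + 2*m
V = 0 (V = 2 - 2 = 0)
C(n) = n*(10 - n) (C(n) = ((2 - n) + 2*4)*n = ((2 - n) + 8)*n = (10 - n)*n = n*(10 - n))
(V - 3*H(-4))*C(0) = (0 - (-18)*(-4))*(0*(10 - 1*0)) = (0 - 3*24)*(0*(10 + 0)) = (0 - 72)*(0*10) = -72*0 = 0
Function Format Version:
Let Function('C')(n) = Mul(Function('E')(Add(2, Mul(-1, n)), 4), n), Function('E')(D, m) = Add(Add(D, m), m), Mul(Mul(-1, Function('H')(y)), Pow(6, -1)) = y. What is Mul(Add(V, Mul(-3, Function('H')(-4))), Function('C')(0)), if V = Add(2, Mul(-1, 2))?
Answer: 0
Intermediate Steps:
Function('H')(y) = Mul(-6, y)
Function('E')(D, m) = Add(D, Mul(2, m))
V = 0 (V = Add(2, -2) = 0)
Function('C')(n) = Mul(n, Add(10, Mul(-1, n))) (Function('C')(n) = Mul(Add(Add(2, Mul(-1, n)), Mul(2, 4)), n) = Mul(Add(Add(2, Mul(-1, n)), 8), n) = Mul(Add(10, Mul(-1, n)), n) = Mul(n, Add(10, Mul(-1, n))))
Mul(Add(V, Mul(-3, Function('H')(-4))), Function('C')(0)) = Mul(Add(0, Mul(-3, Mul(-6, -4))), Mul(0, Add(10, Mul(-1, 0)))) = Mul(Add(0, Mul(-3, 24)), Mul(0, Add(10, 0))) = Mul(Add(0, -72), Mul(0, 10)) = Mul(-72, 0) = 0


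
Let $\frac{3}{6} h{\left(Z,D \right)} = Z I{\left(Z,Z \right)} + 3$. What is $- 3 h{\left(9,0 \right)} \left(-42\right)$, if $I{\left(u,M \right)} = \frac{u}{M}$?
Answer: $3024$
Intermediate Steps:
$h{\left(Z,D \right)} = 6 + 2 Z$ ($h{\left(Z,D \right)} = 2 \left(Z \frac{Z}{Z} + 3\right) = 2 \left(Z 1 + 3\right) = 2 \left(Z + 3\right) = 2 \left(3 + Z\right) = 6 + 2 Z$)
$- 3 h{\left(9,0 \right)} \left(-42\right) = - 3 \left(6 + 2 \cdot 9\right) \left(-42\right) = - 3 \left(6 + 18\right) \left(-42\right) = \left(-3\right) 24 \left(-42\right) = \left(-72\right) \left(-42\right) = 3024$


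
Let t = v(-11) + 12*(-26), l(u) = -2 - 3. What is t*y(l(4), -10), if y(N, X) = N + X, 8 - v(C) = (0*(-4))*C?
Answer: 4560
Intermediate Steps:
v(C) = 8 (v(C) = 8 - 0*(-4)*C = 8 - 0*C = 8 - 1*0 = 8 + 0 = 8)
l(u) = -5
t = -304 (t = 8 + 12*(-26) = 8 - 312 = -304)
t*y(l(4), -10) = -304*(-5 - 10) = -304*(-15) = 4560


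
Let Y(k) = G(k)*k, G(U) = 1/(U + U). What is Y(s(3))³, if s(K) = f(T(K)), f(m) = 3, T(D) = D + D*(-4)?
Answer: ⅛ ≈ 0.12500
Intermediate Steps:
G(U) = 1/(2*U)
T(D) = -3*D (T(D) = D - 4*D = -3*D)
s(K) = 3
Y(k) = ½ (Y(k) = (1/(2*k))*k = ½)
Y(s(3))³ = (½)³ = ⅛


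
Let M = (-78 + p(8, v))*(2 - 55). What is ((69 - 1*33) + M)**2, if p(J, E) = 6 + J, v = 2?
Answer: 11751184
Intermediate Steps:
M = 3392 (M = (-78 + (6 + 8))*(2 - 55) = (-78 + 14)*(-53) = -64*(-53) = 3392)
((69 - 1*33) + M)**2 = ((69 - 1*33) + 3392)**2 = ((69 - 33) + 3392)**2 = (36 + 3392)**2 = 3428**2 = 11751184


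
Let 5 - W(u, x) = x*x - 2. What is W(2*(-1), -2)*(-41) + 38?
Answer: -85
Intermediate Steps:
W(u, x) = 7 - x² (W(u, x) = 5 - (x*x - 2) = 5 - (x² - 2) = 5 - (-2 + x²) = 5 + (2 - x²) = 7 - x²)
W(2*(-1), -2)*(-41) + 38 = (7 - 1*(-2)²)*(-41) + 38 = (7 - 1*4)*(-41) + 38 = (7 - 4)*(-41) + 38 = 3*(-41) + 38 = -123 + 38 = -85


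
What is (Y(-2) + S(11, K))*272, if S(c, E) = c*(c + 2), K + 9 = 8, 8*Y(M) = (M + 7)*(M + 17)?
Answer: 41446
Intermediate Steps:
Y(M) = (7 + M)*(17 + M)/8 (Y(M) = ((M + 7)*(M + 17))/8 = ((7 + M)*(17 + M))/8 = (7 + M)*(17 + M)/8)
K = -1 (K = -9 + 8 = -1)
S(c, E) = c*(2 + c)
(Y(-2) + S(11, K))*272 = ((119/8 + 3*(-2) + (1/8)*(-2)**2) + 11*(2 + 11))*272 = ((119/8 - 6 + (1/8)*4) + 11*13)*272 = ((119/8 - 6 + 1/2) + 143)*272 = (75/8 + 143)*272 = (1219/8)*272 = 41446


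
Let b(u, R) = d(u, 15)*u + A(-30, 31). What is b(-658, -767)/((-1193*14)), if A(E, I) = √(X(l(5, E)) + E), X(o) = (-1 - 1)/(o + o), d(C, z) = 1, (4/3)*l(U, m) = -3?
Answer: 47/1193 - I*√266/50106 ≈ 0.039396 - 0.0003255*I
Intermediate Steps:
l(U, m) = -9/4 (l(U, m) = (¾)*(-3) = -9/4)
X(o) = -1/o (X(o) = -2*1/(2*o) = -1/o)
A(E, I) = √(4/9 + E) (A(E, I) = √(-1/(-9/4) + E) = √(-1*(-4/9) + E) = √(4/9 + E))
b(u, R) = u + I*√266/3 (b(u, R) = 1*u + √(4 + 9*(-30))/3 = u + √(4 - 270)/3 = u + √(-266)/3 = u + (I*√266)/3 = u + I*√266/3)
b(-658, -767)/((-1193*14)) = (-658 + I*√266/3)/((-1193*14)) = (-658 + I*√266/3)/(-16702) = (-658 + I*√266/3)*(-1/16702) = 47/1193 - I*√266/50106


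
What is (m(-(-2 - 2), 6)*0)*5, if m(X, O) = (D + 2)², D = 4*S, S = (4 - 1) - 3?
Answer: 0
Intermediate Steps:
S = 0 (S = 3 - 3 = 0)
D = 0 (D = 4*0 = 0)
m(X, O) = 4 (m(X, O) = (0 + 2)² = 2² = 4)
(m(-(-2 - 2), 6)*0)*5 = (4*0)*5 = 0*5 = 0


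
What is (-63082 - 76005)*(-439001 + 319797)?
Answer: 16579726748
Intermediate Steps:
(-63082 - 76005)*(-439001 + 319797) = -139087*(-119204) = 16579726748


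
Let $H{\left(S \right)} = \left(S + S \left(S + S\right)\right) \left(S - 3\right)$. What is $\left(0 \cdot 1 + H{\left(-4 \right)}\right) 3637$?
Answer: $-712852$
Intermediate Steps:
$H{\left(S \right)} = \left(-3 + S\right) \left(S + 2 S^{2}\right)$ ($H{\left(S \right)} = \left(S + S 2 S\right) \left(-3 + S\right) = \left(S + 2 S^{2}\right) \left(-3 + S\right) = \left(-3 + S\right) \left(S + 2 S^{2}\right)$)
$\left(0 \cdot 1 + H{\left(-4 \right)}\right) 3637 = \left(0 \cdot 1 - 4 \left(-3 - -20 + 2 \left(-4\right)^{2}\right)\right) 3637 = \left(0 - 4 \left(-3 + 20 + 2 \cdot 16\right)\right) 3637 = \left(0 - 4 \left(-3 + 20 + 32\right)\right) 3637 = \left(0 - 196\right) 3637 = \left(-196\right) 3637 = -712852$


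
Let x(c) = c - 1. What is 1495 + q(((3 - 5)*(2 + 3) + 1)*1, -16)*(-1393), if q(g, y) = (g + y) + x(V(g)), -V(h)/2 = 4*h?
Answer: -62583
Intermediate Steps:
V(h) = -8*h
x(c) = -1 + c
q(g, y) = -1 + y - 7*g (q(g, y) = (g + y) + (-1 - 8*g) = -1 + y - 7*g)
1495 + q(((3 - 5)*(2 + 3) + 1)*1, -16)*(-1393) = 1495 + (-1 - 16 - 7*((3 - 5)*(2 + 3) + 1))*(-1393) = 1495 + (-1 - 16 - 7*(-2*5 + 1))*(-1393) = 1495 + (-1 - 16 - 7*(-10 + 1))*(-1393) = 1495 + (-1 - 16 - (-63))*(-1393) = 1495 + (-1 - 16 - 7*(-9))*(-1393) = 1495 + (-1 - 16 + 63)*(-1393) = 1495 + 46*(-1393) = 1495 - 64078 = -62583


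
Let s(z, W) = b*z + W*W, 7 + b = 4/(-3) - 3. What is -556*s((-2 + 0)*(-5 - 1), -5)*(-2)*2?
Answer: -246864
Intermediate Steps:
b = -34/3 (b = -7 + (4/(-3) - 3) = -7 + (4*(-⅓) - 3) = -7 + (-4/3 - 3) = -7 - 13/3 = -34/3 ≈ -11.333)
s(z, W) = W² - 34*z/3 (s(z, W) = -34*z/3 + W*W = -34*z/3 + W² = W² - 34*z/3)
-556*s((-2 + 0)*(-5 - 1), -5)*(-2)*2 = -556*((-5)² - 34*(-2 + 0)*(-5 - 1)/3)*(-2)*2 = -556*(25 - (-68)*(-6)/3)*(-2)*2 = -556*(25 - 34/3*12)*(-2)*2 = -556*(25 - 136)*(-2)*2 = -556*(-111*(-2))*2 = -123432*2 = -556*444 = -246864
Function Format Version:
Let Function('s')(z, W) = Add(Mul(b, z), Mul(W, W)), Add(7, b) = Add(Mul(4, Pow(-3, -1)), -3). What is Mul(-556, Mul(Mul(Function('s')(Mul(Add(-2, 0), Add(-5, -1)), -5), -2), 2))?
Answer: -246864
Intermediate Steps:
b = Rational(-34, 3) (b = Add(-7, Add(Mul(4, Pow(-3, -1)), -3)) = Add(-7, Add(Mul(4, Rational(-1, 3)), -3)) = Add(-7, Add(Rational(-4, 3), -3)) = Add(-7, Rational(-13, 3)) = Rational(-34, 3) ≈ -11.333)
Function('s')(z, W) = Add(Pow(W, 2), Mul(Rational(-34, 3), z)) (Function('s')(z, W) = Add(Mul(Rational(-34, 3), z), Mul(W, W)) = Add(Mul(Rational(-34, 3), z), Pow(W, 2)) = Add(Pow(W, 2), Mul(Rational(-34, 3), z)))
Mul(-556, Mul(Mul(Function('s')(Mul(Add(-2, 0), Add(-5, -1)), -5), -2), 2)) = Mul(-556, Mul(Mul(Add(Pow(-5, 2), Mul(Rational(-34, 3), Mul(Add(-2, 0), Add(-5, -1)))), -2), 2)) = Mul(-556, Mul(Mul(Add(25, Mul(Rational(-34, 3), Mul(-2, -6))), -2), 2)) = Mul(-556, Mul(Mul(Add(25, Mul(Rational(-34, 3), 12)), -2), 2)) = Mul(-556, Mul(Mul(Add(25, -136), -2), 2)) = Mul(-556, Mul(Mul(-111, -2), 2)) = Mul(-556, Mul(222, 2)) = Mul(-556, 444) = -246864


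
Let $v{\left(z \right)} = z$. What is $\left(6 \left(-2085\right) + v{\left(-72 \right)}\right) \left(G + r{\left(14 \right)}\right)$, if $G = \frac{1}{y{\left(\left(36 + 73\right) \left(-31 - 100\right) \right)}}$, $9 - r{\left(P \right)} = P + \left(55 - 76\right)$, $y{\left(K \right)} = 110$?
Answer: $- \frac{11078451}{55} \approx -2.0143 \cdot 10^{5}$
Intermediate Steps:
$r{\left(P \right)} = 30 - P$ ($r{\left(P \right)} = 9 - \left(P + \left(55 - 76\right)\right) = 9 - \left(P - 21\right) = 9 - \left(-21 + P\right) = 30 - P$)
$G = \frac{1}{110} \approx 0.0090909$
$\left(6 \left(-2085\right) + v{\left(-72 \right)}\right) \left(G + r{\left(14 \right)}\right) = \left(6 \left(-2085\right) - 72\right) \left(\frac{1}{110} + \left(30 - 14\right)\right) = \left(-12510 - 72\right) \left(\frac{1}{110} + \left(30 - 14\right)\right) = - 12582 \left(\frac{1}{110} + 16\right) = \left(-12582\right) \frac{1761}{110} = - \frac{11078451}{55}$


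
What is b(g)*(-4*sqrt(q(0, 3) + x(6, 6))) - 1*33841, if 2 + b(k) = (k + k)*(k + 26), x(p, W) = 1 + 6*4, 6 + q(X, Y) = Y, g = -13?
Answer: -33841 + 1360*sqrt(22) ≈ -27462.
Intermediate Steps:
q(X, Y) = -6 + Y
x(p, W) = 25 (x(p, W) = 1 + 24 = 25)
b(k) = -2 + 2*k*(26 + k) (b(k) = -2 + (k + k)*(k + 26) = -2 + (2*k)*(26 + k) = -2 + 2*k*(26 + k))
b(g)*(-4*sqrt(q(0, 3) + x(6, 6))) - 1*33841 = (-2 + 2*(-13)**2 + 52*(-13))*(-4*sqrt((-6 + 3) + 25)) - 1*33841 = (-2 + 2*169 - 676)*(-4*sqrt(-3 + 25)) - 33841 = (-2 + 338 - 676)*(-4*sqrt(22)) - 33841 = -(-1360)*sqrt(22) - 33841 = 1360*sqrt(22) - 33841 = -33841 + 1360*sqrt(22)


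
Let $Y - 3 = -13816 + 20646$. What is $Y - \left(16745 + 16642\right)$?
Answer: $-26554$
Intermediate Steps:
$Y = 6833$ ($Y = 3 + \left(-13816 + 20646\right) = 3 + 6830 = 6833$)
$Y - \left(16745 + 16642\right) = 6833 - \left(16745 + 16642\right) = 6833 - 33387 = -26554$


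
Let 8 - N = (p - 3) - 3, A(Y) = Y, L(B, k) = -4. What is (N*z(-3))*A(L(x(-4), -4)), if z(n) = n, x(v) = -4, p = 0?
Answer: 168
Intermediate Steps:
N = 14 (N = 8 - ((0 - 3) - 3) = 8 - (-3 - 3) = 8 - 1*(-6) = 8 + 6 = 14)
(N*z(-3))*A(L(x(-4), -4)) = (14*(-3))*(-4) = -42*(-4) = 168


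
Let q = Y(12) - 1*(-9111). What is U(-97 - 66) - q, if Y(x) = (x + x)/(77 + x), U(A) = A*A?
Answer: 1553738/89 ≈ 17458.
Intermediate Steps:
U(A) = A**2
Y(x) = 2*x/(77 + x) (Y(x) = (2*x)/(77 + x) = 2*x/(77 + x))
q = 810903/89 (q = 2*12/(77 + 12) - 1*(-9111) = 2*12/89 + 9111 = 2*12*(1/89) + 9111 = 24/89 + 9111 = 810903/89 ≈ 9111.3)
U(-97 - 66) - q = (-97 - 66)**2 - 1*810903/89 = (-163)**2 - 810903/89 = 26569 - 810903/89 = 1553738/89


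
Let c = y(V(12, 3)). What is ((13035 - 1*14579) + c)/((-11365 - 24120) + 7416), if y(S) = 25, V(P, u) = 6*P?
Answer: 1519/28069 ≈ 0.054117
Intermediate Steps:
c = 25
((13035 - 1*14579) + c)/((-11365 - 24120) + 7416) = ((13035 - 1*14579) + 25)/((-11365 - 24120) + 7416) = ((13035 - 14579) + 25)/(-35485 + 7416) = (-1544 + 25)/(-28069) = -1519*(-1/28069) = 1519/28069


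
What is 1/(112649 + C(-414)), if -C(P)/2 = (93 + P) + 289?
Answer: 1/112713 ≈ 8.8721e-6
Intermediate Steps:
C(P) = -764 - 2*P (C(P) = -2*((93 + P) + 289) = -2*(382 + P) = -764 - 2*P)
1/(112649 + C(-414)) = 1/(112649 + (-764 - 2*(-414))) = 1/(112649 + (-764 + 828)) = 1/(112649 + 64) = 1/112713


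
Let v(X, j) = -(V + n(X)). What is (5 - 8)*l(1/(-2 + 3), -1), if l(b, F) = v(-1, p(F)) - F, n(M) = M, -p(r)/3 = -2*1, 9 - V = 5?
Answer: 6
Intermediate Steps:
V = 4 (V = 9 - 1*5 = 9 - 5 = 4)
p(r) = 6 (p(r) = -(-6) = -3*(-2) = 6)
v(X, j) = -4 - X (v(X, j) = -(4 + X) = -4 - X)
l(b, F) = -3 - F (l(b, F) = (-4 - 1*(-1)) - F = (-4 + 1) - F = -3 - F)
(5 - 8)*l(1/(-2 + 3), -1) = (5 - 8)*(-3 - 1*(-1)) = -3*(-3 + 1) = -3*(-2) = 6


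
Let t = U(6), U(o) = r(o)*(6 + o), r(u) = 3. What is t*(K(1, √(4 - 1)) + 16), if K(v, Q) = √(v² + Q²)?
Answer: 648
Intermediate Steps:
U(o) = 18 + 3*o (U(o) = 3*(6 + o) = 18 + 3*o)
t = 36 (t = 18 + 3*6 = 18 + 18 = 36)
K(v, Q) = √(Q² + v²)
t*(K(1, √(4 - 1)) + 16) = 36*(√((√(4 - 1))² + 1²) + 16) = 36*(√((√3)² + 1) + 16) = 36*(√(3 + 1) + 16) = 36*(√4 + 16) = 36*(2 + 16) = 36*18 = 648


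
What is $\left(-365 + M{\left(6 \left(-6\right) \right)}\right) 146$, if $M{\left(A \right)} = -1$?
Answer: $-53436$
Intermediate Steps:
$\left(-365 + M{\left(6 \left(-6\right) \right)}\right) 146 = \left(-365 - 1\right) 146 = \left(-366\right) 146 = -53436$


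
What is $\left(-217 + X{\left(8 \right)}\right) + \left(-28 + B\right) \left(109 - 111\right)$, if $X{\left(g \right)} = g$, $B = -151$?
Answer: $149$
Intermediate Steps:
$\left(-217 + X{\left(8 \right)}\right) + \left(-28 + B\right) \left(109 - 111\right) = \left(-217 + 8\right) + \left(-28 - 151\right) \left(109 - 111\right) = -209 - -358 = -209 + 358 = 149$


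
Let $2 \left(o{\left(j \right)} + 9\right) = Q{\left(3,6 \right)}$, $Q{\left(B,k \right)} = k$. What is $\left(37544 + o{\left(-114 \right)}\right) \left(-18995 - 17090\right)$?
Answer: $-1354558730$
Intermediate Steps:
$o{\left(j \right)} = -6$ ($o{\left(j \right)} = -9 + \frac{1}{2} \cdot 6 = -9 + 3 = -6$)
$\left(37544 + o{\left(-114 \right)}\right) \left(-18995 - 17090\right) = \left(37544 - 6\right) \left(-18995 - 17090\right) = 37538 \left(-36085\right) = -1354558730$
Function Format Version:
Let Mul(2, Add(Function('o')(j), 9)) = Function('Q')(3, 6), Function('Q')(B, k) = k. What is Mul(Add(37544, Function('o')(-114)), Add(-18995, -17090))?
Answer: -1354558730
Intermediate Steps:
Function('o')(j) = -6 (Function('o')(j) = Add(-9, Mul(Rational(1, 2), 6)) = Add(-9, 3) = -6)
Mul(Add(37544, Function('o')(-114)), Add(-18995, -17090)) = Mul(Add(37544, -6), Add(-18995, -17090)) = Mul(37538, -36085) = -1354558730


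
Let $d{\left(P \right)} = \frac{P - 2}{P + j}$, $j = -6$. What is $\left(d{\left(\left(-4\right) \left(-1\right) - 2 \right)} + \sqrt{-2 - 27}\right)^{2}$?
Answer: $-29$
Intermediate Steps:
$d{\left(P \right)} = \frac{-2 + P}{-6 + P}$ ($d{\left(P \right)} = \frac{P - 2}{P - 6} = \frac{-2 + P}{-6 + P}$)
$\left(d{\left(\left(-4\right) \left(-1\right) - 2 \right)} + \sqrt{-2 - 27}\right)^{2} = \left(\frac{-2 - -2}{-6 - -2} + \sqrt{-2 - 27}\right)^{2} = \left(\frac{-2 + \left(4 - 2\right)}{-6 + \left(4 - 2\right)} + \sqrt{-29}\right)^{2} = \left(\frac{-2 + 2}{-6 + 2} + i \sqrt{29}\right)^{2} = \left(\frac{1}{-4} \cdot 0 + i \sqrt{29}\right)^{2} = \left(\left(- \frac{1}{4}\right) 0 + i \sqrt{29}\right)^{2} = \left(0 + i \sqrt{29}\right)^{2} = \left(i \sqrt{29}\right)^{2} = -29$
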